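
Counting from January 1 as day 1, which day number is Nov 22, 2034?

Days in months before Nov: 31 + 28 + 31 + 30 + 31 + 30 + 31 + 31 + 30 + 31 = 304.
Plus 22 days into Nov → day 326.

326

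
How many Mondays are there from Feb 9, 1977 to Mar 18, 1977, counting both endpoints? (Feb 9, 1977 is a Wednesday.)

Feb 9, 1977 is a Wednesday; the first Monday on or after it is Feb 14, 1977 (5 days later).
From Feb 14, 1977 to Mar 18, 1977: 14 + 18 = 32 days (rest of Feb, Mar).
32 ÷ 7 = 4 full weeks with remainder 4, so 4 more Mondays after the first → 5.

5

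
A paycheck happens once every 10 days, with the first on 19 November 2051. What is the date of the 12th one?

8 March 2052

The 12th occurrence is 11 intervals after the first: 11 × 10 = 110 days after 19 November 2051.
November has 30 days — 11 days to the end of November leaves 99.
December has 31 days (68 left).
January has 31 days (37 left).
February has 29 days (8 left).
8 days into March → 8 March 2052.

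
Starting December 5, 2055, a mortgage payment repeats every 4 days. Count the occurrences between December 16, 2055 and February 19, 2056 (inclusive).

17

Occurrences land 4·i days after December 5, 2055 for i = 0, 1, 2, …
December 16, 2055 is 11 days after the start; 11 ÷ 4 = 2 remainder 3; since the remainder is 3, round up to i = 3. First occurrence in the window: #4 on December 17, 2055 (3×4 = 12 days in).
February 19, 2056 is 76 days after the start; 76 ÷ 4 = 19 remainder 0. Last occurrence in the window: #20 on February 19, 2056.
Occurrences #4 through #20: 17 in total.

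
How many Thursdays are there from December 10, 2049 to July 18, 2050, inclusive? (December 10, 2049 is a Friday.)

31

December 10, 2049 is a Friday; the first Thursday on or after it is December 16, 2049 (6 days later).
From December 16, 2049 to July 18, 2050: 15 + 31 + 28 + 31 + 30 + 31 + 30 + 18 = 214 days (rest of December, January, February, March, April, May, June, July).
214 ÷ 7 = 30 full weeks with remainder 4, so 30 more Thursdays after the first → 31.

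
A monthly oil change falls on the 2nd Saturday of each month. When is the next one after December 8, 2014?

December 13, 2014

December 2014 starts on a Monday; its first Saturday is the 6th, so the 2nd Saturday is the 13th — December 13, 2014.
December 13, 2014 is after December 8, 2014, so that is the next one.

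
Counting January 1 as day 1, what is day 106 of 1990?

Apr 16, 1990

Jan has 31 days (106 − 31 = 75 remain).
Feb has 28 days (75 − 28 = 47 remain).
Mar has 31 days (47 − 31 = 16 remain).
16 into Apr → Apr 16.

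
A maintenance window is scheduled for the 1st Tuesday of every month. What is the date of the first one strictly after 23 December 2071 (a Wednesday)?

December 2071 starts on a Tuesday, so its 1st Tuesday is 1 December 2071.
That is not after 23 December 2071, so look at January 2072.
January 2072 starts on a Friday, so its 1st Tuesday is 5 January 2072 (4 days in).

5 January 2072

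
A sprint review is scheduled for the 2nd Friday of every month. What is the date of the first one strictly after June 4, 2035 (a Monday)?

June 2035 starts on a Friday; its first Friday is the 1st, so the 2nd Friday is the 8th — June 8, 2035.
June 8, 2035 is after June 4, 2035, so that is the next one.

June 8, 2035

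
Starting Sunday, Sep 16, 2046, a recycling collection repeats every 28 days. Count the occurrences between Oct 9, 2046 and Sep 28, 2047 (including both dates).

13

Occurrences land 28·i days after Sep 16, 2046 for i = 0, 1, 2, …
Oct 9, 2046 is 23 days after the start; 23 ÷ 28 = 0 remainder 23; since the remainder is 23, round up to i = 1. First occurrence in the window: #2 on Oct 14, 2046 (1×28 = 28 days in).
Sep 28, 2047 is 377 days after the start; 377 ÷ 28 = 13 remainder 13. Last occurrence in the window: #14 on Sep 15, 2047.
Occurrences #2 through #14: 13 in total.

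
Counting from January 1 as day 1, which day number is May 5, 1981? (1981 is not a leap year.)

125

Days in months before May: 31 + 28 + 31 + 30 = 120.
Plus 5 days into May → day 125.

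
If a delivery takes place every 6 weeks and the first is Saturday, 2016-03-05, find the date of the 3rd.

2016-05-28

The 3rd occurrence is 2 intervals after the first: 2 × 42 = 84 days after 2016-03-05.
March has 31 days — 26 days to the end of March leaves 58.
April has 30 days (28 left).
28 days into May → 2016-05-28.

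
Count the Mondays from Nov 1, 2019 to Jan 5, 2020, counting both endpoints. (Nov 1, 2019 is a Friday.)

9

Nov 1, 2019 is a Friday; the first Monday on or after it is Nov 4, 2019 (3 days later).
From Nov 4, 2019 to Jan 5, 2020: 26 + 31 + 5 = 62 days (rest of Nov, Dec, Jan).
62 ÷ 7 = 8 full weeks with remainder 6, so 8 more Mondays after the first → 9.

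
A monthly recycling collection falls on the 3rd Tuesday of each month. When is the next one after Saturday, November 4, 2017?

November 2017 starts on a Wednesday; its first Tuesday is the 7th, so the 3rd Tuesday is the 21st — November 21, 2017.
November 21, 2017 is after November 4, 2017, so that is the next one.

November 21, 2017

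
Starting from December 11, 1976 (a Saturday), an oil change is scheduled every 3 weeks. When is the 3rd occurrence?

January 22, 1977

The 3rd occurrence is 2 intervals after the first: 2 × 21 = 42 days after December 11, 1976.
December has 31 days — 20 days to the end of December leaves 22.
22 days into January → January 22, 1977.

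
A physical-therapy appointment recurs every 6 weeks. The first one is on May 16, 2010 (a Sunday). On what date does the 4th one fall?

September 19, 2010

The 4th occurrence is 3 intervals after the first: 3 × 42 = 126 days after May 16, 2010.
May has 31 days — 15 days to the end of May leaves 111.
June has 30 days (81 left).
July has 31 days (50 left).
August has 31 days (19 left).
19 days into September → September 19, 2010.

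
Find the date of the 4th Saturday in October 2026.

The first Saturday of October 2026 is October 3.
The 4th Saturday is 3 weeks later: 3 + 21 = 24.

2026-10-24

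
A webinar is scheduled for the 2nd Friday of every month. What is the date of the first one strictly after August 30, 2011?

August 2011 starts on a Monday; its first Friday is the 5th, so the 2nd Friday is the 12th — August 12, 2011.
That is not after August 30, 2011, so look at September 2011.
September 2011 starts on a Thursday; its first Friday is the 2nd, so the 2nd Friday is the 9th — September 9, 2011.

September 9, 2011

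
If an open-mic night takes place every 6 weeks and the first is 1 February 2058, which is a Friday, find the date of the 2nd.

15 March 2058

The 2nd occurrence is 1 interval after the first: 1 × 42 = 42 days after 1 February 2058.
February has 28 days — 27 days to the end of February leaves 15.
15 days into March → 15 March 2058.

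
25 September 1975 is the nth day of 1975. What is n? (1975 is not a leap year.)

268

Days in months before September: 31 + 28 + 31 + 30 + 31 + 30 + 31 + 31 = 243.
Plus 25 days into September → day 268.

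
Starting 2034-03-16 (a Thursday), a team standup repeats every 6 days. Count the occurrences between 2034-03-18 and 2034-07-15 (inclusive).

Occurrences land 6·i days after 2034-03-16 for i = 0, 1, 2, …
2034-03-18 is 2 days after the start; 2 ÷ 6 = 0 remainder 2; since the remainder is 2, round up to i = 1. First occurrence in the window: #2 on 2034-03-22 (1×6 = 6 days in).
2034-07-15 is 121 days after the start; 121 ÷ 6 = 20 remainder 1. Last occurrence in the window: #21 on 2034-07-14.
Occurrences #2 through #21: 20 in total.

20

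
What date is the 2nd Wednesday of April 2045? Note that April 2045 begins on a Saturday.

April 2045 begins on a Saturday, so the first Wednesday is April 5 (4 days later).
The 2nd Wednesday is 1 weeks later: 5 + 7 = 12.

12 April 2045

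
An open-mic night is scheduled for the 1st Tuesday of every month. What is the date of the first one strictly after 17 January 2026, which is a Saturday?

January 2026 starts on a Thursday, so its 1st Tuesday is 6 January 2026 (5 days in).
That is not after 17 January 2026, so look at February 2026.
February 2026 starts on a Sunday, so its 1st Tuesday is 3 February 2026 (2 days in).

3 February 2026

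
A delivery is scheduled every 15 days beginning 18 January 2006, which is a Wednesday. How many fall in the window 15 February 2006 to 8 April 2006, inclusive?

4

Occurrences land 15·i days after 18 January 2006 for i = 0, 1, 2, …
15 February 2006 is 28 days after the start; 28 ÷ 15 = 1 remainder 13; since the remainder is 13, round up to i = 2. First occurrence in the window: #3 on 17 February 2006 (2×15 = 30 days in).
8 April 2006 is 80 days after the start; 80 ÷ 15 = 5 remainder 5. Last occurrence in the window: #6 on 3 April 2006.
Occurrences #3 through #6: 4 in total.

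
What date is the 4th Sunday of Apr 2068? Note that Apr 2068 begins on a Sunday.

Apr 22, 2068

Apr 2068 begins on a Sunday, so the first Sunday is Apr 1.
The 4th Sunday is 3 weeks later: 1 + 21 = 22.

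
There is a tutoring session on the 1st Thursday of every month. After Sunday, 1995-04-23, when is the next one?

1995-05-04

April 1995 starts on a Saturday, so its 1st Thursday is 1995-04-06 (5 days in).
That is not after 1995-04-23, so look at May 1995.
May 1995 starts on a Monday, so its 1st Thursday is 1995-05-04 (3 days in).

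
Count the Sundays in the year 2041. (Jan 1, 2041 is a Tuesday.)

Jan 1, 2041 is a Tuesday; the first Sunday on or after it is Jan 6, 2041 (5 days later).
From Jan 6, 2041 to Dec 31, 2041: 25 + 28 + 31 + 30 + 31 + 30 + 31 + 31 + 30 + 31 + 30 + 31 = 359 days (rest of Jan, Feb, Mar, Apr, May, Jun, Jul, Aug, Sep, Oct, Nov, Dec).
359 ÷ 7 = 51 full weeks with remainder 2, so 51 more Sundays after the first → 52.

52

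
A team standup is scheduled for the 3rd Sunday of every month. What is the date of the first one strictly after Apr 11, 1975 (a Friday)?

Apr 20, 1975

Apr 1975 starts on a Tuesday; its first Sunday is the 6th, so the 3rd Sunday is the 20th — Apr 20, 1975.
Apr 20, 1975 is after Apr 11, 1975, so that is the next one.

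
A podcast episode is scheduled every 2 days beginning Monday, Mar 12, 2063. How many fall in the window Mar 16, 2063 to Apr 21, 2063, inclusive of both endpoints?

Occurrences land 2·i days after Mar 12, 2063 for i = 0, 1, 2, …
Mar 16, 2063 is 4 days after the start; 4 ÷ 2 = 2 remainder 0. First occurrence in the window: #3 on Mar 16, 2063 (2×2 = 4 days in).
Apr 21, 2063 is 40 days after the start; 40 ÷ 2 = 20 remainder 0. Last occurrence in the window: #21 on Apr 21, 2063.
Occurrences #3 through #21: 19 in total.

19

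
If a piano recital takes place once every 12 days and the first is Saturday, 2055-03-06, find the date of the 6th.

2055-05-05

The 6th occurrence is 5 intervals after the first: 5 × 12 = 60 days after 2055-03-06.
March has 31 days — 25 days to the end of March leaves 35.
April has 30 days (5 left).
5 days into May → 2055-05-05.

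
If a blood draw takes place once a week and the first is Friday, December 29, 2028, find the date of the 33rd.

August 10, 2029

The 33rd occurrence is 32 intervals after the first: 32 × 7 = 224 days after December 29, 2028.
December has 31 days — 2 days to the end of December leaves 222.
January has 31 days (191 left).
February has 28 days (163 left).
March has 31 days (132 left).
April has 30 days (102 left).
May has 31 days (71 left).
June has 30 days (41 left).
July has 31 days (10 left).
10 days into August → August 10, 2029.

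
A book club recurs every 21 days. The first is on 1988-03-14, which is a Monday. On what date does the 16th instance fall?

The 16th occurrence is 15 intervals after the first: 15 × 21 = 315 days after 1988-03-14.
March has 31 days — 17 days to the end of March leaves 298.
April has 30 days (268 left).
May has 31 days (237 left).
June has 30 days (207 left).
July has 31 days (176 left).
August has 31 days (145 left).
September has 30 days (115 left).
October has 31 days (84 left).
November has 30 days (54 left).
December has 31 days (23 left).
23 days into January → 1989-01-23.

1989-01-23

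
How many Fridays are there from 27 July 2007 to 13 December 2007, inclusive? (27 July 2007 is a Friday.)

27 July 2007 is a Friday; the first Friday on or after it is 27 July 2007.
From 27 July 2007 to 13 December 2007: 4 + 31 + 30 + 31 + 30 + 13 = 139 days (rest of July, August, September, October, November, December).
139 ÷ 7 = 19 full weeks with remainder 6, so 19 more Fridays after the first → 20.

20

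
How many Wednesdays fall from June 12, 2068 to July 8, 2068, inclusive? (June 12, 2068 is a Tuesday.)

June 12, 2068 is a Tuesday; the first Wednesday on or after it is June 13, 2068 (1 day later).
From June 13, 2068 to July 8, 2068: 17 + 8 = 25 days (rest of June, July).
25 ÷ 7 = 3 full weeks with remainder 4, so 3 more Wednesdays after the first → 4.

4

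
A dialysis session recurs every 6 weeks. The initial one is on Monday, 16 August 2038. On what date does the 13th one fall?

The 13th occurrence is 12 intervals after the first: 12 × 42 = 504 days after 16 August 2038.
August has 31 days — 15 days to the end of August leaves 489.
From end of August to end of 2038 is 122 days (367 left).
2039 has 365 days (2 left).
2 days into January → 2 January 2040.

2 January 2040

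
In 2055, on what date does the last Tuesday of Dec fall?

Dec 2055 begins on a Wednesday, so the first Tuesday is Dec 7 (6 days later).
Dec 2055 has 31 days. Adding weeks: 7, 14, 21, 28 — the last one ≤ 31 is the 28th.

Dec 28, 2055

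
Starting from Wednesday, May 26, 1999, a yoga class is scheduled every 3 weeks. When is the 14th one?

February 23, 2000

The 14th occurrence is 13 intervals after the first: 13 × 21 = 273 days after May 26, 1999.
May has 31 days — 5 days to the end of May leaves 268.
June has 30 days (238 left).
July has 31 days (207 left).
August has 31 days (176 left).
September has 30 days (146 left).
October has 31 days (115 left).
November has 30 days (85 left).
December has 31 days (54 left).
January has 31 days (23 left).
23 days into February → February 23, 2000.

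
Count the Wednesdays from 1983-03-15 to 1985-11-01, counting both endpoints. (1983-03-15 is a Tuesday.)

138

1983-03-15 is a Tuesday; the first Wednesday on or after it is 1983-03-16 (1 day later).
From 1983-03-16 to 1985-11-01: 290 + 366 + 305 = 961 days (rest of 1983, 1984, to 1985-11-01 in 1985).
961 ÷ 7 = 137 full weeks with remainder 2, so 137 more Wednesdays after the first → 138.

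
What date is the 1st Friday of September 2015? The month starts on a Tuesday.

September 2015 begins on a Tuesday, so the first Friday is September 4 (3 days later).

4 September 2015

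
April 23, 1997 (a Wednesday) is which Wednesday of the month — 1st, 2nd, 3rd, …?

4th

Day 23 falls in week ⌈23/7⌉ of the month.
Days 1–7 hold the 1st Wednesday, 8–14 the 2nd, 15–21 the 3rd, 22–28 the 4th, 29–31 the 5th.
23 is in the range for the 4th.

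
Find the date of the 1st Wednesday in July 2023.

July 5, 2023

The first Wednesday of July 2023 is July 5.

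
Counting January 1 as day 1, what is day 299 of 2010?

26 October 2010

January has 31 days (299 − 31 = 268 remain).
February has 28 days (268 − 28 = 240 remain).
March has 31 days (240 − 31 = 209 remain).
April has 30 days (209 − 30 = 179 remain).
May has 31 days (179 − 31 = 148 remain).
June has 30 days (148 − 30 = 118 remain).
July has 31 days (118 − 31 = 87 remain).
August has 31 days (87 − 31 = 56 remain).
September has 30 days (56 − 30 = 26 remain).
26 into October → October 26.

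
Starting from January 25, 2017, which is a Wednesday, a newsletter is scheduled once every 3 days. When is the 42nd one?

May 28, 2017

The 42nd occurrence is 41 intervals after the first: 41 × 3 = 123 days after January 25, 2017.
January has 31 days — 6 days to the end of January leaves 117.
February has 28 days (89 left).
March has 31 days (58 left).
April has 30 days (28 left).
28 days into May → May 28, 2017.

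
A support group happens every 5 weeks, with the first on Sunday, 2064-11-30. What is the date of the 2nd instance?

The 2nd occurrence is 1 interval after the first: 1 × 35 = 35 days after 2064-11-30.
November has 30 days — 0 days to the end of November leaves 35.
December has 31 days (4 left).
4 days into January → 2065-01-04.

2065-01-04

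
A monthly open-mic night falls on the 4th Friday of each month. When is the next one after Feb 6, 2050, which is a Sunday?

Feb 2050 starts on a Tuesday; its first Friday is the 4th, so the 4th Friday is the 25th — Feb 25, 2050.
Feb 25, 2050 is after Feb 6, 2050, so that is the next one.

Feb 25, 2050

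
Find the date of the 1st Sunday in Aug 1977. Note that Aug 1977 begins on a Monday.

Aug 1977 begins on a Monday, so the first Sunday is Aug 7 (6 days later).

Aug 7, 1977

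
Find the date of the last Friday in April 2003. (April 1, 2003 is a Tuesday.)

April 25, 2003

April 2003 begins on a Tuesday, so the first Friday is April 4 (3 days later).
April 2003 has 30 days. Adding weeks: 4, 11, 18, 25 — the last one ≤ 30 is the 25th.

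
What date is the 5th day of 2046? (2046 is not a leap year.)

5 into January → January 5.

5 January 2046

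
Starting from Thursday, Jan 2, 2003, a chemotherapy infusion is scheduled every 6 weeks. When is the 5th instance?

Jun 19, 2003

The 5th occurrence is 4 intervals after the first: 4 × 42 = 168 days after Jan 2, 2003.
Jan has 31 days — 29 days to the end of Jan leaves 139.
Feb has 28 days (111 left).
Mar has 31 days (80 left).
Apr has 30 days (50 left).
May has 31 days (19 left).
19 days into Jun → Jun 19, 2003.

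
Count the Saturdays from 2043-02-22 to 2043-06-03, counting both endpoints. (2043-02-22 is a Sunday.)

2043-02-22 is a Sunday; the first Saturday on or after it is 2043-02-28 (6 days later).
From 2043-02-28 to 2043-06-03: 0 + 31 + 30 + 31 + 3 = 95 days (rest of February, March, April, May, June).
95 ÷ 7 = 13 full weeks with remainder 4, so 13 more Saturdays after the first → 14.

14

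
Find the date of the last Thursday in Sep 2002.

The first Thursday of Sep 2002 is Sep 5.
Sep 2002 has 30 days. Adding weeks: 5, 12, 19, 26 — the last one ≤ 30 is the 26th.

Sep 26, 2002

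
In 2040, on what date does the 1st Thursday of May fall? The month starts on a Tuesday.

May 2040 begins on a Tuesday, so the first Thursday is May 3 (2 days later).

May 3, 2040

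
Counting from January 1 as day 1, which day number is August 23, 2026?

235

Days in months before August: 31 + 28 + 31 + 30 + 31 + 30 + 31 = 212.
Plus 23 days into August → day 235.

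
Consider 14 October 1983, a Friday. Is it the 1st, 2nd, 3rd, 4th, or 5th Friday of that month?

2nd

Day 14 falls in week ⌈14/7⌉ of the month.
Days 1–7 hold the 1st Friday, 8–14 the 2nd, 15–21 the 3rd, 22–28 the 4th, 29–31 the 5th.
14 is in the range for the 2nd.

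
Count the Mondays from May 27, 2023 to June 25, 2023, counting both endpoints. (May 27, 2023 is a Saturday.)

4

May 27, 2023 is a Saturday; the first Monday on or after it is May 29, 2023 (2 days later).
From May 29, 2023 to June 25, 2023: 2 + 25 = 27 days (rest of May, June).
27 ÷ 7 = 3 full weeks with remainder 6, so 3 more Mondays after the first → 4.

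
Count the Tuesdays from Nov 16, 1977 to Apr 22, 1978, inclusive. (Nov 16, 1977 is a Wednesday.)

22

Nov 16, 1977 is a Wednesday; the first Tuesday on or after it is Nov 22, 1977 (6 days later).
From Nov 22, 1977 to Apr 22, 1978: 8 + 31 + 31 + 28 + 31 + 22 = 151 days (rest of Nov, Dec, Jan, Feb, Mar, Apr).
151 ÷ 7 = 21 full weeks with remainder 4, so 21 more Tuesdays after the first → 22.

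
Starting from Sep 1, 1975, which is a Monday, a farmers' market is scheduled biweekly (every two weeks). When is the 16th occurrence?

The 16th occurrence is 15 intervals after the first: 15 × 14 = 210 days after Sep 1, 1975.
Sep has 30 days — 29 days to the end of Sep leaves 181.
Oct has 31 days (150 left).
Nov has 30 days (120 left).
Dec has 31 days (89 left).
Jan has 31 days (58 left).
Feb has 29 days (29 left).
29 days into Mar → Mar 29, 1976.

Mar 29, 1976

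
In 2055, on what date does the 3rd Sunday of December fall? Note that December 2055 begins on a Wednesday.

19 December 2055

December 2055 begins on a Wednesday, so the first Sunday is December 5 (4 days later).
The 3rd Sunday is 2 weeks later: 5 + 14 = 19.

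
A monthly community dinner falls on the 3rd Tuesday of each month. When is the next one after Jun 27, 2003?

Jun 2003 starts on a Sunday; its first Tuesday is the 3rd, so the 3rd Tuesday is the 17th — Jun 17, 2003.
That is not after Jun 27, 2003, so look at Jul 2003.
Jul 2003 starts on a Tuesday; its first Tuesday is the 1st, so the 3rd Tuesday is the 15th — Jul 15, 2003.

Jul 15, 2003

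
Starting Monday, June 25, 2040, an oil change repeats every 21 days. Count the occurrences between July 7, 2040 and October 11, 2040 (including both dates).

Occurrences land 21·i days after June 25, 2040 for i = 0, 1, 2, …
July 7, 2040 is 12 days after the start; 12 ÷ 21 = 0 remainder 12; since the remainder is 12, round up to i = 1. First occurrence in the window: #2 on July 16, 2040 (1×21 = 21 days in).
October 11, 2040 is 108 days after the start; 108 ÷ 21 = 5 remainder 3. Last occurrence in the window: #6 on October 8, 2040.
Occurrences #2 through #6: 5 in total.

5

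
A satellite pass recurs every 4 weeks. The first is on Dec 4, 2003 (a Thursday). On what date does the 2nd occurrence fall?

The 2nd occurrence is 1 interval after the first: 1 × 28 = 28 days after Dec 4, 2003.
Dec has 31 days — 27 days to the end of Dec leaves 1.
1 day into Jan → Jan 1, 2004.

Jan 1, 2004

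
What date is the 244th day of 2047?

Jan has 31 days (244 − 31 = 213 remain).
Feb has 28 days (213 − 28 = 185 remain).
Mar has 31 days (185 − 31 = 154 remain).
Apr has 30 days (154 − 30 = 124 remain).
May has 31 days (124 − 31 = 93 remain).
Jun has 30 days (93 − 30 = 63 remain).
Jul has 31 days (63 − 31 = 32 remain).
Aug has 31 days (32 − 31 = 1 remain).
1 into Sep → Sep 1.

Sep 1, 2047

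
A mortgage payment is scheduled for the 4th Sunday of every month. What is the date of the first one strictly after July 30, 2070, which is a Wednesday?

July 2070 starts on a Tuesday; its first Sunday is the 6th, so the 4th Sunday is the 27th — July 27, 2070.
That is not after July 30, 2070, so look at August 2070.
August 2070 starts on a Friday; its first Sunday is the 3rd, so the 4th Sunday is the 24th — August 24, 2070.

August 24, 2070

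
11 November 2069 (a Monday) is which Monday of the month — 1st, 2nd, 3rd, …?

2nd

Day 11 falls in week ⌈11/7⌉ of the month.
Days 1–7 hold the 1st Monday, 8–14 the 2nd, 15–21 the 3rd, 22–28 the 4th, 29–31 the 5th.
11 is in the range for the 2nd.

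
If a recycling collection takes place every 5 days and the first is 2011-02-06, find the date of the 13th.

2011-04-07

The 13th occurrence is 12 intervals after the first: 12 × 5 = 60 days after 2011-02-06.
February has 28 days — 22 days to the end of February leaves 38.
March has 31 days (7 left).
7 days into April → 2011-04-07.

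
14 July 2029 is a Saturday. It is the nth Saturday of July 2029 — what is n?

Day 14 falls in week ⌈14/7⌉ of the month.
Days 1–7 hold the 1st Saturday, 8–14 the 2nd, 15–21 the 3rd, 22–28 the 4th, 29–31 the 5th.
14 is in the range for the 2nd.

2nd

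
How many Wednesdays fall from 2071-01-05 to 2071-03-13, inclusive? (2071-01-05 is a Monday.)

2071-01-05 is a Monday; the first Wednesday on or after it is 2071-01-07 (2 days later).
From 2071-01-07 to 2071-03-13: 24 + 28 + 13 = 65 days (rest of January, February, March).
65 ÷ 7 = 9 full weeks with remainder 2, so 9 more Wednesdays after the first → 10.

10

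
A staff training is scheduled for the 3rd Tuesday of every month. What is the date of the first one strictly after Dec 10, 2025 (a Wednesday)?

Dec 2025 starts on a Monday; its first Tuesday is the 2nd, so the 3rd Tuesday is the 16th — Dec 16, 2025.
Dec 16, 2025 is after Dec 10, 2025, so that is the next one.

Dec 16, 2025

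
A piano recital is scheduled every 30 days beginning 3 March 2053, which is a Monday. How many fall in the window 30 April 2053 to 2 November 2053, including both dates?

Occurrences land 30·i days after 3 March 2053 for i = 0, 1, 2, …
30 April 2053 is 58 days after the start; 58 ÷ 30 = 1 remainder 28; since the remainder is 28, round up to i = 2. First occurrence in the window: #3 on 2 May 2053 (2×30 = 60 days in).
2 November 2053 is 244 days after the start; 244 ÷ 30 = 8 remainder 4. Last occurrence in the window: #9 on 29 October 2053.
Occurrences #3 through #9: 7 in total.

7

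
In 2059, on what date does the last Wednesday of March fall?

March 26, 2059

March 2059 begins on a Saturday, so the first Wednesday is March 5 (4 days later).
March 2059 has 31 days. Adding weeks: 5, 12, 19, 26 — the last one ≤ 31 is the 26th.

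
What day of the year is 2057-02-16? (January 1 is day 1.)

47

Days in months before February: 31 = 31.
Plus 16 days into February → day 47.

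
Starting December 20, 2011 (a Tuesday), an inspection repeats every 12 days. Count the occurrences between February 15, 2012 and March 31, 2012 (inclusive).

4

Occurrences land 12·i days after December 20, 2011 for i = 0, 1, 2, …
February 15, 2012 is 57 days after the start; 57 ÷ 12 = 4 remainder 9; since the remainder is 9, round up to i = 5. First occurrence in the window: #6 on February 18, 2012 (5×12 = 60 days in).
March 31, 2012 is 102 days after the start; 102 ÷ 12 = 8 remainder 6. Last occurrence in the window: #9 on March 25, 2012.
Occurrences #6 through #9: 4 in total.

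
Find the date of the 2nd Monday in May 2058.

The first Monday of May 2058 is May 6.
The 2nd Monday is 1 weeks later: 6 + 7 = 13.

May 13, 2058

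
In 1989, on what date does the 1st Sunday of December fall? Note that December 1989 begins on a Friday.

December 1989 begins on a Friday, so the first Sunday is December 3 (2 days later).

3 December 1989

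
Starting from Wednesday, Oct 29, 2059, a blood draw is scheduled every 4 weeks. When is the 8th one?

May 12, 2060

The 8th occurrence is 7 intervals after the first: 7 × 28 = 196 days after Oct 29, 2059.
Oct has 31 days — 2 days to the end of Oct leaves 194.
Nov has 30 days (164 left).
Dec has 31 days (133 left).
Jan has 31 days (102 left).
Feb has 29 days (73 left).
Mar has 31 days (42 left).
Apr has 30 days (12 left).
12 days into May → May 12, 2060.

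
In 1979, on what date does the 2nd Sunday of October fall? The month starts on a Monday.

1979-10-14

October 1979 begins on a Monday, so the first Sunday is October 7 (6 days later).
The 2nd Sunday is 1 weeks later: 7 + 7 = 14.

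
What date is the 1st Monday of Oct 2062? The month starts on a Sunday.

Oct 2062 begins on a Sunday, so the first Monday is Oct 2 (1 day later).

Oct 2, 2062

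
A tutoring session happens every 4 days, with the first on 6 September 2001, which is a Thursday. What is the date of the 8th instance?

4 October 2001

The 8th occurrence is 7 intervals after the first: 7 × 4 = 28 days after 6 September 2001.
September has 30 days — 24 days to the end of September leaves 4.
4 days into October → 4 October 2001.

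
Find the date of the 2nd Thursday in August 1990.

The first Thursday of August 1990 is August 2.
The 2nd Thursday is 1 weeks later: 2 + 7 = 9.

9 August 1990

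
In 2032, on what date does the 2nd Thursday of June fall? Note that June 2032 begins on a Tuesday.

June 2032 begins on a Tuesday, so the first Thursday is June 3 (2 days later).
The 2nd Thursday is 1 weeks later: 3 + 7 = 10.

10 June 2032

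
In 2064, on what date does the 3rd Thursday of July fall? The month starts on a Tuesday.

17 July 2064

July 2064 begins on a Tuesday, so the first Thursday is July 3 (2 days later).
The 3rd Thursday is 2 weeks later: 3 + 14 = 17.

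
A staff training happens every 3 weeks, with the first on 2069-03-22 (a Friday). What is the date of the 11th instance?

The 11th occurrence is 10 intervals after the first: 10 × 21 = 210 days after 2069-03-22.
March has 31 days — 9 days to the end of March leaves 201.
April has 30 days (171 left).
May has 31 days (140 left).
June has 30 days (110 left).
July has 31 days (79 left).
August has 31 days (48 left).
September has 30 days (18 left).
18 days into October → 2069-10-18.

2069-10-18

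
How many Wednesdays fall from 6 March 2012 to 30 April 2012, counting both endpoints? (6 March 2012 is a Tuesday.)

8

6 March 2012 is a Tuesday; the first Wednesday on or after it is 7 March 2012 (1 day later).
From 7 March 2012 to 30 April 2012: 24 + 30 = 54 days (rest of March, April).
54 ÷ 7 = 7 full weeks with remainder 5, so 7 more Wednesdays after the first → 8.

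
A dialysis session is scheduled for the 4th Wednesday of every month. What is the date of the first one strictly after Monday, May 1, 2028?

May 24, 2028

May 2028 starts on a Monday; its first Wednesday is the 3rd, so the 4th Wednesday is the 24th — May 24, 2028.
May 24, 2028 is after May 1, 2028, so that is the next one.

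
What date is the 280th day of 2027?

Jan has 31 days (280 − 31 = 249 remain).
Feb has 28 days (249 − 28 = 221 remain).
Mar has 31 days (221 − 31 = 190 remain).
Apr has 30 days (190 − 30 = 160 remain).
May has 31 days (160 − 31 = 129 remain).
Jun has 30 days (129 − 30 = 99 remain).
Jul has 31 days (99 − 31 = 68 remain).
Aug has 31 days (68 − 31 = 37 remain).
Sep has 30 days (37 − 30 = 7 remain).
7 into Oct → Oct 7.

Oct 7, 2027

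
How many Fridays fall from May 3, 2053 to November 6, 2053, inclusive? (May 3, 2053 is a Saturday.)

May 3, 2053 is a Saturday; the first Friday on or after it is May 9, 2053 (6 days later).
From May 9, 2053 to November 6, 2053: 22 + 30 + 31 + 31 + 30 + 31 + 6 = 181 days (rest of May, June, July, August, September, October, November).
181 ÷ 7 = 25 full weeks with remainder 6, so 25 more Fridays after the first → 26.

26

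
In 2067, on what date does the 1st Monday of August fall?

August 1, 2067

The first Monday of August 2067 is August 1.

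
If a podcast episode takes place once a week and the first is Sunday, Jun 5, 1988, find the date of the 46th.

The 46th occurrence is 45 intervals after the first: 45 × 7 = 315 days after Jun 5, 1988.
Jun has 30 days — 25 days to the end of Jun leaves 290.
Jul has 31 days (259 left).
Aug has 31 days (228 left).
Sep has 30 days (198 left).
Oct has 31 days (167 left).
Nov has 30 days (137 left).
Dec has 31 days (106 left).
Jan has 31 days (75 left).
Feb has 28 days (47 left).
Mar has 31 days (16 left).
16 days into Apr → Apr 16, 1989.

Apr 16, 1989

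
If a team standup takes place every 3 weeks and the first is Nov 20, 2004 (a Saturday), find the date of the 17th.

The 17th occurrence is 16 intervals after the first: 16 × 21 = 336 days after Nov 20, 2004.
Nov has 30 days — 10 days to the end of Nov leaves 326.
Dec has 31 days (295 left).
Jan has 31 days (264 left).
Feb has 28 days (236 left).
Mar has 31 days (205 left).
Apr has 30 days (175 left).
May has 31 days (144 left).
Jun has 30 days (114 left).
Jul has 31 days (83 left).
Aug has 31 days (52 left).
Sep has 30 days (22 left).
22 days into Oct → Oct 22, 2005.

Oct 22, 2005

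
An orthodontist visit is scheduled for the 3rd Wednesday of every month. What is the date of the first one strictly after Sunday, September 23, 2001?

October 17, 2001

September 2001 starts on a Saturday; its first Wednesday is the 5th, so the 3rd Wednesday is the 19th — September 19, 2001.
That is not after September 23, 2001, so look at October 2001.
October 2001 starts on a Monday; its first Wednesday is the 3rd, so the 3rd Wednesday is the 17th — October 17, 2001.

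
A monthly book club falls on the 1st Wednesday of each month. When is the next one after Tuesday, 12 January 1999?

January 1999 starts on a Friday, so its 1st Wednesday is 6 January 1999 (5 days in).
That is not after 12 January 1999, so look at February 1999.
February 1999 starts on a Monday, so its 1st Wednesday is 3 February 1999 (2 days in).

3 February 1999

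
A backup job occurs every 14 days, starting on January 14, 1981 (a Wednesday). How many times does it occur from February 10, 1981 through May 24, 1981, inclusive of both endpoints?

8

Occurrences land 14·i days after January 14, 1981 for i = 0, 1, 2, …
February 10, 1981 is 27 days after the start; 27 ÷ 14 = 1 remainder 13; since the remainder is 13, round up to i = 2. First occurrence in the window: #3 on February 11, 1981 (2×14 = 28 days in).
May 24, 1981 is 130 days after the start; 130 ÷ 14 = 9 remainder 4. Last occurrence in the window: #10 on May 20, 1981.
Occurrences #3 through #10: 8 in total.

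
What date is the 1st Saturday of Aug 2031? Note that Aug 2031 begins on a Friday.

Aug 2031 begins on a Friday, so the first Saturday is Aug 2 (1 day later).

Aug 2, 2031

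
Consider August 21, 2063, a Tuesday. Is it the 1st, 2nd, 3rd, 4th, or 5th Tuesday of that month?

3rd

Day 21 falls in week ⌈21/7⌉ of the month.
Days 1–7 hold the 1st Tuesday, 8–14 the 2nd, 15–21 the 3rd, 22–28 the 4th, 29–31 the 5th.
21 is in the range for the 3rd.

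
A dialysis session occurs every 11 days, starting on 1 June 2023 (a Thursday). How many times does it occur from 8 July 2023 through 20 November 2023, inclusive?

Occurrences land 11·i days after 1 June 2023 for i = 0, 1, 2, …
8 July 2023 is 37 days after the start; 37 ÷ 11 = 3 remainder 4; since the remainder is 4, round up to i = 4. First occurrence in the window: #5 on 15 July 2023 (4×11 = 44 days in).
20 November 2023 is 172 days after the start; 172 ÷ 11 = 15 remainder 7. Last occurrence in the window: #16 on 13 November 2023.
Occurrences #5 through #16: 12 in total.

12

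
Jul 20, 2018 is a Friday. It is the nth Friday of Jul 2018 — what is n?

3rd

Day 20 falls in week ⌈20/7⌉ of the month.
Days 1–7 hold the 1st Friday, 8–14 the 2nd, 15–21 the 3rd, 22–28 the 4th, 29–31 the 5th.
20 is in the range for the 3rd.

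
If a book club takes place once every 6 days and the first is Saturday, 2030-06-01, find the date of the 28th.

The 28th occurrence is 27 intervals after the first: 27 × 6 = 162 days after 2030-06-01.
June has 30 days — 29 days to the end of June leaves 133.
July has 31 days (102 left).
August has 31 days (71 left).
September has 30 days (41 left).
October has 31 days (10 left).
10 days into November → 2030-11-10.

2030-11-10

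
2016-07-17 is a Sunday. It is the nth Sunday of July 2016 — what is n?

3rd

Day 17 falls in week ⌈17/7⌉ of the month.
Days 1–7 hold the 1st Sunday, 8–14 the 2nd, 15–21 the 3rd, 22–28 the 4th, 29–31 the 5th.
17 is in the range for the 3rd.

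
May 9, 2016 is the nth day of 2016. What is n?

Days in months before May: 31 + 29 + 31 + 30 = 121.
Plus 9 days into May → day 130.

130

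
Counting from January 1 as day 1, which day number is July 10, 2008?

192

Days in months before July: 31 + 29 + 31 + 30 + 31 + 30 = 182.
Plus 10 days into July → day 192.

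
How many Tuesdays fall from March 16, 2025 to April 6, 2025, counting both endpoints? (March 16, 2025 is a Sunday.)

March 16, 2025 is a Sunday; the first Tuesday on or after it is March 18, 2025 (2 days later).
From March 18, 2025 to April 6, 2025: 13 + 6 = 19 days (rest of March, April).
19 ÷ 7 = 2 full weeks with remainder 5, so 2 more Tuesdays after the first → 3.

3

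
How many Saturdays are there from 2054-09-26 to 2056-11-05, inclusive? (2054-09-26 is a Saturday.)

2054-09-26 is a Saturday; the first Saturday on or after it is 2054-09-26.
From 2054-09-26 to 2056-11-05: 96 + 365 + 310 = 771 days (rest of 2054, 2055, to 2056-11-05 in 2056).
771 ÷ 7 = 110 full weeks with remainder 1, so 110 more Saturdays after the first → 111.

111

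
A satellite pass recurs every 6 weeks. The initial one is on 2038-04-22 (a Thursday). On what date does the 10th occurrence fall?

The 10th occurrence is 9 intervals after the first: 9 × 42 = 378 days after 2038-04-22.
April has 30 days — 8 days to the end of April leaves 370.
May has 31 days (339 left).
June has 30 days (309 left).
July has 31 days (278 left).
August has 31 days (247 left).
September has 30 days (217 left).
October has 31 days (186 left).
November has 30 days (156 left).
December has 31 days (125 left).
January has 31 days (94 left).
February has 28 days (66 left).
March has 31 days (35 left).
April has 30 days (5 left).
5 days into May → 2039-05-05.

2039-05-05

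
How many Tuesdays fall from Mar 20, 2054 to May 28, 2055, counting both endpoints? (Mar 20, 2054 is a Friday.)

62

Mar 20, 2054 is a Friday; the first Tuesday on or after it is Mar 24, 2054 (4 days later).
From Mar 24, 2054 to May 28, 2055: 282 + 148 = 430 days (rest of 2054, to May 28, 2055 in 2055).
430 ÷ 7 = 61 full weeks with remainder 3, so 61 more Tuesdays after the first → 62.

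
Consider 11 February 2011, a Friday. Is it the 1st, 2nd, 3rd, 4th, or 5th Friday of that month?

Day 11 falls in week ⌈11/7⌉ of the month.
Days 1–7 hold the 1st Friday, 8–14 the 2nd, 15–21 the 3rd, 22–28 the 4th, 29–31 the 5th.
11 is in the range for the 2nd.

2nd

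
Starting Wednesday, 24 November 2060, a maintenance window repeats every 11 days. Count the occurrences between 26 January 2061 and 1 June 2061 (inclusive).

12

Occurrences land 11·i days after 24 November 2060 for i = 0, 1, 2, …
26 January 2061 is 63 days after the start; 63 ÷ 11 = 5 remainder 8; since the remainder is 8, round up to i = 6. First occurrence in the window: #7 on 29 January 2061 (6×11 = 66 days in).
1 June 2061 is 189 days after the start; 189 ÷ 11 = 17 remainder 2. Last occurrence in the window: #18 on 30 May 2061.
Occurrences #7 through #18: 12 in total.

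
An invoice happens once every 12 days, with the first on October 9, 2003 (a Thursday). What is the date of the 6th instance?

December 8, 2003

The 6th occurrence is 5 intervals after the first: 5 × 12 = 60 days after October 9, 2003.
October has 31 days — 22 days to the end of October leaves 38.
November has 30 days (8 left).
8 days into December → December 8, 2003.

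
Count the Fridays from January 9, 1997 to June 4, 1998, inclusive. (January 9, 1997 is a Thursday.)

January 9, 1997 is a Thursday; the first Friday on or after it is January 10, 1997 (1 day later).
From January 10, 1997 to June 4, 1998: 355 + 155 = 510 days (rest of 1997, to June 4, 1998 in 1998).
510 ÷ 7 = 72 full weeks with remainder 6, so 72 more Fridays after the first → 73.

73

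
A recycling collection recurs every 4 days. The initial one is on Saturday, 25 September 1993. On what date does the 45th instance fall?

The 45th occurrence is 44 intervals after the first: 44 × 4 = 176 days after 25 September 1993.
September has 30 days — 5 days to the end of September leaves 171.
October has 31 days (140 left).
November has 30 days (110 left).
December has 31 days (79 left).
January has 31 days (48 left).
February has 28 days (20 left).
20 days into March → 20 March 1994.

20 March 1994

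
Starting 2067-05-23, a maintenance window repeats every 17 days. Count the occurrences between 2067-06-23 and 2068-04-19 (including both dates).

Occurrences land 17·i days after 2067-05-23 for i = 0, 1, 2, …
2067-06-23 is 31 days after the start; 31 ÷ 17 = 1 remainder 14; since the remainder is 14, round up to i = 2. First occurrence in the window: #3 on 2067-06-26 (2×17 = 34 days in).
2068-04-19 is 332 days after the start; 332 ÷ 17 = 19 remainder 9. Last occurrence in the window: #20 on 2068-04-10.
Occurrences #3 through #20: 18 in total.

18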